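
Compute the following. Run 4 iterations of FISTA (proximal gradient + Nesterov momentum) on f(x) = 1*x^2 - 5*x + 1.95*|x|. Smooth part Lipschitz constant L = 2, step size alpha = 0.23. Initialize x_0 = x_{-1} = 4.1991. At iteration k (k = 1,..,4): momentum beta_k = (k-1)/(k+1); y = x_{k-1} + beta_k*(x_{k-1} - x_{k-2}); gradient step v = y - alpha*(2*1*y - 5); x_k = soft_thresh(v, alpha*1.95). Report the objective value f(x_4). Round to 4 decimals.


FISTA on f(x) = 1*x^2 - 5*x + 1.95*|x|
L = 2, alpha = 0.23
Iteration 1: beta = 0.0, y = 4.1991 + 0.0*(4.1991 - 4.1991) = 4.1991
  grad(y) = 3.3982, v = y - alpha*grad = 3.4175
  prox(v) = soft_thresh(3.4175, 0.4485) = 2.969
Iteration 2: beta = 0.3333, y = 2.969 + 0.3333*(2.969 - 4.1991) = 2.559
  grad(y) = 0.118, v = y - alpha*grad = 2.5319
  prox(v) = soft_thresh(2.5319, 0.4485) = 2.0834
Iteration 3: beta = 0.5, y = 2.0834 + 0.5*(2.0834 - 2.969) = 1.6405
  grad(y) = -1.719, v = y - alpha*grad = 2.0359
  prox(v) = soft_thresh(2.0359, 0.4485) = 1.5874
Iteration 4: beta = 0.6, y = 1.5874 + 0.6*(1.5874 - 2.0834) = 1.2898
  grad(y) = -2.4204, v = y - alpha*grad = 1.8465
  prox(v) = soft_thresh(1.8465, 0.4485) = 1.398
f(x_4) = 1*1.398^2 - 5*1.398 + 1.95*|1.398| = -2.3095


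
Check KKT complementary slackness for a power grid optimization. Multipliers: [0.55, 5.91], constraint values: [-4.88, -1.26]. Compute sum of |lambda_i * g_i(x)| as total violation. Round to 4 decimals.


KKT complementary slackness check:
lambda_1 * g_1 = 0.55 * -4.88 = -2.684
lambda_2 * g_2 = 5.91 * -1.26 = -7.4466
Total violation = 2.684 + 7.4466 = 10.1306


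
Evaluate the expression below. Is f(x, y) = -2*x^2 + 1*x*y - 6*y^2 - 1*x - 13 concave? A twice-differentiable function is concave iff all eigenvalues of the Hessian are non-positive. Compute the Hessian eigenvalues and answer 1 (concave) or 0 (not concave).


The Hessian of f(x,y) = -2*x^2 + 1*x*y - 6*y^2 - 1*x - 13 is:
H = [[-4, 1], [1, -12]]
Trace = -4 - 12 = -16
Determinant = -4*-12 - (1)^2 = 47
Discriminant = (-16)^2 - 4*47 = 68.0
Eigenvalues: lambda_1 = -12.1231, lambda_2 = -3.8769
The function is concave.

1


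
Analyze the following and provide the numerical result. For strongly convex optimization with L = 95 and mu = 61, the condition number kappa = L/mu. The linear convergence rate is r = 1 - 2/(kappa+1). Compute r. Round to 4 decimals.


Step 1: Compute the condition number.
kappa = L/mu = 95/61 = 1.5574
Step 2: Compute the convergence rate.
r = 1 - 2/(kappa + 1) = 1 - 2*mu/(L + mu) = (L - mu)/(L + mu) = 34/156 = 0.2179


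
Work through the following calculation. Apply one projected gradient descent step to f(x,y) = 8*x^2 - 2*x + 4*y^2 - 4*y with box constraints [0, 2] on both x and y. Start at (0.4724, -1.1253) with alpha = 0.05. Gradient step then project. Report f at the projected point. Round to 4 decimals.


Step 1: Compute gradient at (0.4724, -1.1253).
grad_x = 2*8*0.4724 - 2 = 5.5584
grad_y = 2*4*-1.1253 - 4 = -13.0024
Step 2: Gradient step.
x_raw = 0.4724 - 0.05*5.5584 = 0.1945
y_raw = -1.1253 - 0.05*-13.0024 = -0.4752
Step 3: Project onto [0, 2].
x_proj = clip(0.1945) = 0.1945
y_proj = clip(-0.4752) = 0.0
Step 4: Evaluate f.
f(0.1945, 0.0) = -0.0864


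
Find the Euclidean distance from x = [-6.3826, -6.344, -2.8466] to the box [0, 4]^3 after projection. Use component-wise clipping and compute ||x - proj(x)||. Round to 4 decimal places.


Project each component onto [0, 4].
clip(-6.3826) = 0.0, clip(-6.344) = 0.0, clip(-2.8466) = 0.0
Projection = [0.0, 0.0, 0.0]
Squared diffs: [40.7376, 40.2463, 8.1031]
Distance = sqrt(89.087) = 9.4386


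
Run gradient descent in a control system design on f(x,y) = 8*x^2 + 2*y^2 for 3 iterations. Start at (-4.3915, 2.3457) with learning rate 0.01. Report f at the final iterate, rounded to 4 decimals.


Gradient descent on f(x,y) = 8*x^2 + 2*y^2.
Starting point: (-4.3915, 2.3457), alpha = 0.01
Step 1: grad_x = 2*8*-4.3915 = -70.264, grad_y = 2*2*2.3457 = 9.3828
  x_1 = -4.3915 - 0.01*-70.264 = -3.6889
  y_1 = 2.3457 - 0.01*9.3828 = 2.2519
Step 2: grad_x = 2*8*-3.6889 = -59.0218, grad_y = 2*2*2.2519 = 9.0075
  x_2 = -3.6889 - 0.01*-59.0218 = -3.0986
  y_2 = 2.2519 - 0.01*9.0075 = 2.1618
Step 3: grad_x = 2*8*-3.0986 = -49.5783, grad_y = 2*2*2.1618 = 8.6472
  x_3 = -3.0986 - 0.01*-49.5783 = -2.6029
  y_3 = 2.1618 - 0.01*8.6472 = 2.0753
f(-2.6029, 2.0753) = 8*(-2.6029)^2 + 2*2.0753^2 = 62.813


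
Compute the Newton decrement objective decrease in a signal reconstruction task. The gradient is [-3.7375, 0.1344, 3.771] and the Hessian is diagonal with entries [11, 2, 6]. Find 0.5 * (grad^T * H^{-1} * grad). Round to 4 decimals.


Step 1: H is diagonal, so H^(-1) * g = [-0.3398, 0.0672, 0.6285].
Step 2: g^T H^(-1) g = sum_i g_i^2 / H_ii
  = (-3.7375)^2/11 + (0.1344)^2/2 + (3.771)^2/6
  = 1.2699 + 0.009 + 2.3701 = 3.649
Step 3: Objective decrease = 0.5 * g^T H^(-1) g = 1.8245


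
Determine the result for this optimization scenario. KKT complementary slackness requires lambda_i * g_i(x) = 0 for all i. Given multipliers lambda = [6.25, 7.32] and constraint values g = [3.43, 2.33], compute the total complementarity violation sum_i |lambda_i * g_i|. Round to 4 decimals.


KKT complementary slackness check:
lambda_1 * g_1 = 6.25 * 3.43 = 21.4375
lambda_2 * g_2 = 7.32 * 2.33 = 17.0556
Total violation = 21.4375 + 17.0556 = 38.4931


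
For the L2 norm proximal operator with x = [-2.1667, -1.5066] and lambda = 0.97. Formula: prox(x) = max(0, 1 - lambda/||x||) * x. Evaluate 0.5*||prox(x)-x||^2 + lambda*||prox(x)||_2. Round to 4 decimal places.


Step 1: Compute ||x||.
||x|| = 2.639
Step 2: Compute scaling factor.
scale = max(0, 1 - 0.97/2.639) = 0.6324
Step 3: prox(x) = [-1.3703, -0.9528]
||prox(x)|| = 1.669
Step 4: Proximal objective.
0.5*||prox-x||^2 = 0.4705
lambda*||prox|| = 1.6189
Total = 2.0894


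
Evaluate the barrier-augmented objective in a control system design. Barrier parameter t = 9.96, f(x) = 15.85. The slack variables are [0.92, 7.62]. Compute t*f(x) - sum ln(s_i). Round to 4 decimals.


Step 1: Compute log-barrier.
ln values: [-0.0834, 2.0308]
phi = -(-0.0834 + 2.0308) = -1.9474
Step 2: Compute augmented objective.
t*f(x) = 9.96*15.85 = 157.866
Total = 157.866 - 1.9474 = 155.9186


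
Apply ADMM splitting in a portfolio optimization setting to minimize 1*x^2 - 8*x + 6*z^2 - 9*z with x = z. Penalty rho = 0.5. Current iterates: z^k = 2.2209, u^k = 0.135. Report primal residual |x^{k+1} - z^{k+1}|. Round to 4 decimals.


ADMM iteration with rho = 0.5, z^k = 2.2209, u^k = 0.135
Step 1: x-update.
Minimize 1*x^2 - 8*x + (0.5/2)*(x - 2.2209 + 0.135)^2
FOC: (2*1 + 0.5)*x = 8 + 0.5*(2.2209 - 0.135)
x^{k+1} = 3.6172
Step 2: z-update.
Minimize 6*z^2 - 9*z + (0.5/2)*(3.6172 - z + 0.135)^2
FOC: (2*6 + 0.5)*z = 9 + 0.5*(3.6172 + 0.135)
z^{k+1} = 0.8701
Step 3: u-update.
u^{k+1} = 0.135 + 3.6172 - 0.8701 = 2.8821
Step 4: Primal residual = |3.6172 - 0.8701| = 2.7471


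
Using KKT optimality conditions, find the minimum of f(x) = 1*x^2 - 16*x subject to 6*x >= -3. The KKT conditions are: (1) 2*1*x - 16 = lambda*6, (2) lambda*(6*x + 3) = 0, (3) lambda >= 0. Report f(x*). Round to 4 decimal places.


Step 1: Try lambda = 0 (constraint inactive).
Stationarity: 2*1*x - 16 = 0
x* = 16/(2*1) = 8.0
Check constraint: 6*8.0 = 48.0 >= -3 -- satisfied.
Step 2: Compute optimal value.
f(x*) = 1*8.0^2 - 16*8.0 = -64.0


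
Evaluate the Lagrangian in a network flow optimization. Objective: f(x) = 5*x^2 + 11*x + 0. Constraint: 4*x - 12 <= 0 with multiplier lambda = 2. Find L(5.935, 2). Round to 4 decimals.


Step 1: Evaluate f(x).
f(5.935) = 5*5.935^2 + 11*5.935 + 0 = 241.4061
Step 2: Evaluate g(x).
g(5.935) = 4*5.935 - 12 = 11.74
Step 3: Compute Lagrangian.
L = 241.4061 + 2*11.74 = 264.8861


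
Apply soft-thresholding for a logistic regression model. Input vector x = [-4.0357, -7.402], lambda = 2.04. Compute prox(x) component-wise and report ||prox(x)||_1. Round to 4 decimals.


Soft-thresholding with lambda = 2.04:
prox(-4.0357) = sign(-4.0357)*max(|-4.0357| - 2.04, 0) = -1.9957
prox(-7.402) = sign(-7.402)*max(|-7.402| - 2.04, 0) = -5.362
prox(x) = [-1.9957, -5.362]
||prox(x)||_1 = 1.9957 + 5.362 = 7.3577


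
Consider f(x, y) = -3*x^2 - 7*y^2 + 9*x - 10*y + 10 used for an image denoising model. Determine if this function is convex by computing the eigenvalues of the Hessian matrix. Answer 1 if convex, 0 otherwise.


The Hessian of f(x,y) = -3*x^2 - 7*y^2 + 9*x - 10*y + 10 is:
H = [[-6, 0], [0, -14]]
Trace = -6 - 14 = -20
Determinant = -6*-14 - (0)^2 = 84
Discriminant = (-20)^2 - 4*84 = 64.0
Eigenvalues: lambda_1 = -14.0, lambda_2 = -6.0
The function is not convex.

0


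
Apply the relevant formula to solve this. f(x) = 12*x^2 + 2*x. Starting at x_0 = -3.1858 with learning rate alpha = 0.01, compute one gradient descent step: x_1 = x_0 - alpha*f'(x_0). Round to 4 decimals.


We compute the gradient at x_0 and apply the update.
f'(x) = 24*x + 2
f'(-3.1858) = 24*-3.1858 + 2 = -74.4592
x_1 = -3.1858 - 0.01*-74.4592 = -2.4412


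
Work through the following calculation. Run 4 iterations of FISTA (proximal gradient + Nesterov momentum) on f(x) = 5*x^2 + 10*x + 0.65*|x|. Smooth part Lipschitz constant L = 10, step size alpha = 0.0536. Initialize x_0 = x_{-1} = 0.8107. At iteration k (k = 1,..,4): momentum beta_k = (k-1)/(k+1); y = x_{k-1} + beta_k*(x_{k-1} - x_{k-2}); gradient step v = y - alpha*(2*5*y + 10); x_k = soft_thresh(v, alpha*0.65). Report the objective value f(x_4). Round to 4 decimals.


FISTA on f(x) = 5*x^2 + 10*x + 0.65*|x|
L = 10, alpha = 0.0536
Iteration 1: beta = 0.0, y = 0.8107 + 0.0*(0.8107 - 0.8107) = 0.8107
  grad(y) = 18.107, v = y - alpha*grad = -0.1598
  prox(v) = soft_thresh(-0.1598, 0.0348) = -0.125
Iteration 2: beta = 0.3333, y = -0.125 + 0.3333*(-0.125 - 0.8107) = -0.4369
  grad(y) = 5.6311, v = y - alpha*grad = -0.7387
  prox(v) = soft_thresh(-0.7387, 0.0348) = -0.7039
Iteration 3: beta = 0.5, y = -0.7039 + 0.5*(-0.7039 + 0.125) = -0.9933
  grad(y) = 0.0668, v = y - alpha*grad = -0.9969
  prox(v) = soft_thresh(-0.9969, 0.0348) = -0.9621
Iteration 4: beta = 0.6, y = -0.9621 + 0.6*(-0.9621 + 0.7039) = -1.117
  grad(y) = -1.1697, v = y - alpha*grad = -1.0543
  prox(v) = soft_thresh(-1.0543, 0.0348) = -1.0194
f(x_4) = 5*(-1.0194)^2 + 10*(-1.0194) + 0.65*|-1.0194| = -4.3355


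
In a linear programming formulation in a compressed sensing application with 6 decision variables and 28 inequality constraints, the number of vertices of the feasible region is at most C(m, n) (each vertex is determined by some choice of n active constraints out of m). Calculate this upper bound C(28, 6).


Each vertex corresponds to some choice of n active constraints out of m, so the number of vertices is at most C(m, n) = m! / (n!(m-n)!).
m = 28, n = 6
Numerator: 28 * 27 * 26 * 25 * 24 * 23
Denominator: 6! = 720
C(28, 6) = 376740


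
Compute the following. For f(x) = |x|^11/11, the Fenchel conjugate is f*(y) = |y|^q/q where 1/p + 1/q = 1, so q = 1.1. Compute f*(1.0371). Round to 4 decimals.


The conjugate exponent q satisfies 1/p + 1/q = 1.
p = 11, so q = 11/(11 - 1) = 1.1
|y|^q = 1.0371^1.1 = 1.0409
f*(1.0371) = 1.0409 / 1.1 = 0.9463


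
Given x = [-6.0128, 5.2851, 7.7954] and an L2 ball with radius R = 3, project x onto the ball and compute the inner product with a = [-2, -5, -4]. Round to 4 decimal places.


Step 1: Compute ||x|| (intermediates to 6 decimals).
||x|| = sqrt((-6.0128)^2 + 5.2851^2 + 7.7954^2) = 11.173822
Step 2: Project.
Since ||x|| > R, scale = R/||x|| = 3/11.173822 = 0.268485, proj(x) = scale * x
proj(x) = [-1.614347, 1.41897, 2.092948]
Step 3: Dot product.
a^T * proj(x) = -2*(-1.614347) - 5*1.41897 - 4*2.092948 = -12.2379


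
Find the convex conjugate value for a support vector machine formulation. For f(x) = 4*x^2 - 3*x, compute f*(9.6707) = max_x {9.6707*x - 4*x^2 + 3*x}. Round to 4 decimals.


f*(y) = sup_x {y*x - a*x^2 - b*x} = sup_x {(y-b)*x - a*x^2}
FOC: (y - b) - 2a*x = 0 => x* = (y - b)/(2a)
x* = (9.6707 + 3)/(2*4) = 1.5838
f*(9.6707) = (y-b)^2/(4a) = (9.6707 + 3)^2/(4*4)
= 160.5466/16 = 10.0342


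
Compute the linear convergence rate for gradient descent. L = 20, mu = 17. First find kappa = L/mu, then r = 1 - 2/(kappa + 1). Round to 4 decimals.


Step 1: Compute the condition number.
kappa = L/mu = 20/17 = 1.1765
Step 2: Compute the convergence rate.
r = 1 - 2/(kappa + 1) = 1 - 2*mu/(L + mu) = (L - mu)/(L + mu) = 3/37 = 0.0811


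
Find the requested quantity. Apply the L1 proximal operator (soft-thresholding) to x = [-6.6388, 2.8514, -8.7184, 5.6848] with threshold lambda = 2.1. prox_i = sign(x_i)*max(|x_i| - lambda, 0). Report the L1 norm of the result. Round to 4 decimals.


Soft-thresholding with lambda = 2.1:
prox(-6.6388) = sign(-6.6388)*max(|-6.6388| - 2.1, 0) = -4.5388
prox(2.8514) = sign(2.8514)*max(|2.8514| - 2.1, 0) = 0.7514
prox(-8.7184) = sign(-8.7184)*max(|-8.7184| - 2.1, 0) = -6.6184
prox(5.6848) = sign(5.6848)*max(|5.6848| - 2.1, 0) = 3.5848
prox(x) = [-4.5388, 0.7514, -6.6184, 3.5848]
||prox(x)||_1 = 4.5388 + 0.7514 + 6.6184 + 3.5848 = 15.4934


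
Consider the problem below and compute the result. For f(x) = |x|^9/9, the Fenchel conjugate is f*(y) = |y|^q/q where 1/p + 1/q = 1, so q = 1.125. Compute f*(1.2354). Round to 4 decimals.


The conjugate exponent q satisfies 1/p + 1/q = 1.
p = 9, so q = 9/(9 - 1) = 1.125
|y|^q = 1.2354^1.125 = 1.2685
f*(1.2354) = 1.2685 / 1.125 = 1.1275


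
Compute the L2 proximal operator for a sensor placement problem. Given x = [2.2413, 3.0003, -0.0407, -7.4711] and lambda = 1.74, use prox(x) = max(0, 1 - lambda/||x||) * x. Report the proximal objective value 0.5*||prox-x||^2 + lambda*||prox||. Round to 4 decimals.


Step 1: Compute ||x||.
||x|| = 8.3573
Step 2: Compute scaling factor.
scale = max(0, 1 - 1.74/8.3573) = 0.7918
Step 3: prox(x) = [1.7747, 2.3756, -0.0322, -5.9156]
||prox(x)|| = 6.6173
Step 4: Proximal objective.
0.5*||prox-x||^2 = 1.5138
lambda*||prox|| = 11.5141
Total = 13.0279


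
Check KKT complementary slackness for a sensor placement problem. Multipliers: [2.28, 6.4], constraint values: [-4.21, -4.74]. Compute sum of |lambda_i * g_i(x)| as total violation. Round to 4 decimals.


KKT complementary slackness check:
lambda_1 * g_1 = 2.28 * -4.21 = -9.5988
lambda_2 * g_2 = 6.4 * -4.74 = -30.336
Total violation = 9.5988 + 30.336 = 39.9348


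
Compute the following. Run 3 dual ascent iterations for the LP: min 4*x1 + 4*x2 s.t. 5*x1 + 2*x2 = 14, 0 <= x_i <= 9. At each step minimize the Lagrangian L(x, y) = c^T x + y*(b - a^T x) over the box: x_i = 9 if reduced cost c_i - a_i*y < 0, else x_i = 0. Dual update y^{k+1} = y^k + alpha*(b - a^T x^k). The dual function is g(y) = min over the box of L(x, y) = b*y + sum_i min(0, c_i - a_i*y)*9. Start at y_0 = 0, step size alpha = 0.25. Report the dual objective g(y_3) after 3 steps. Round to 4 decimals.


Dual ascent for LP: min 4*x1 + 4*x2, 5*x1 + 2*x2 = 14, 0 <= x_i <= 9
Step 1: y^k = 0.0, reduced costs: (4.0, 4.0)
  x^k = (0.0, 0.0), subgradient = b - a^T x = 14.0
  y^{k+1} = 0.0 + 0.25*14.0 = 3.5
Step 2: y^k = 3.5, reduced costs: (-13.5, -3.0)
  x^k = (9.0, 9.0), subgradient = b - a^T x = -49.0
  y^{k+1} = 3.5 + 0.25*-49.0 = -8.75
Step 3: y^k = -8.75, reduced costs: (47.75, 21.5)
  x^k = (0.0, 0.0), subgradient = b - a^T x = 14.0
  y^{k+1} = -8.75 + 0.25*14.0 = -5.25
Dual objective at y_3 = -5.25: reduced costs (30.25, 14.5), box minimizer x = (0.0, 0.0)
g(y_3) = b*y + (c1 - a1*y)*x1 + (c2 - a2*y)*x2 = 14*(-5.25) + 30.25*0.0 + 14.5*0.0 = -73.5 + 0.0 + 0.0 = -73.5


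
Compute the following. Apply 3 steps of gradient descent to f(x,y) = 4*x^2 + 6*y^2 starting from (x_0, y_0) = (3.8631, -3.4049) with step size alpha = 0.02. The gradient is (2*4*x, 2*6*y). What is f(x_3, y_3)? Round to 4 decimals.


Gradient descent on f(x,y) = 4*x^2 + 6*y^2.
Starting point: (3.8631, -3.4049), alpha = 0.02
Step 1: grad_x = 2*4*3.8631 = 30.9048, grad_y = 2*6*-3.4049 = -40.8588
  x_1 = 3.8631 - 0.02*30.9048 = 3.245
  y_1 = -3.4049 - 0.02*-40.8588 = -2.5877
Step 2: grad_x = 2*4*3.245 = 25.96, grad_y = 2*6*-2.5877 = -31.0527
  x_2 = 3.245 - 0.02*25.96 = 2.7258
  y_2 = -2.5877 - 0.02*-31.0527 = -1.9667
Step 3: grad_x = 2*4*2.7258 = 21.8064, grad_y = 2*6*-1.9667 = -23.6
  x_3 = 2.7258 - 0.02*21.8064 = 2.2897
  y_3 = -1.9667 - 0.02*-23.6 = -1.4947
f(2.2897, -1.4947) = 4*2.2897^2 + 6*(-1.4947)^2 = 34.3747


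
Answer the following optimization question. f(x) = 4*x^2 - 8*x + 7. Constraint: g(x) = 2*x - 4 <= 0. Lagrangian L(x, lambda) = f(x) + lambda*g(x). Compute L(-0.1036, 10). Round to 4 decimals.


Step 1: Evaluate f(x).
f(-0.1036) = 4*(-0.1036)^2 - 8*(-0.1036) + 7 = 7.8717
Step 2: Evaluate g(x).
g(-0.1036) = 2*-0.1036 - 4 = -4.2072
Step 3: Compute Lagrangian.
L = 7.8717 + 10*-4.2072 = -34.2003


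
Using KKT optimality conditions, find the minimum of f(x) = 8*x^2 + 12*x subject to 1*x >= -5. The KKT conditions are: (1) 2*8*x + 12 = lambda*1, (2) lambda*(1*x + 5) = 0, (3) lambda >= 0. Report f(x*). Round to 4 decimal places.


Step 1: Try lambda = 0 (constraint inactive).
Stationarity: 2*8*x + 12 = 0
x* = -12/(2*8) = -0.75
Check constraint: 1*-0.75 = -0.75 >= -5 -- satisfied.
Step 2: Compute optimal value.
f(x*) = 8*(-0.75)^2 + 12*(-0.75) = -4.5


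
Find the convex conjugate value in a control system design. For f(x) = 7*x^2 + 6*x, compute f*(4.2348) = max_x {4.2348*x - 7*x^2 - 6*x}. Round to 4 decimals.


f*(y) = sup_x {y*x - a*x^2 - b*x} = sup_x {(y-b)*x - a*x^2}
FOC: (y - b) - 2a*x = 0 => x* = (y - b)/(2a)
x* = (4.2348 - 6)/(2*7) = -0.1261
f*(4.2348) = (y-b)^2/(4a) = (4.2348 - 6)^2/(4*7)
= 3.1159/28 = 0.1113


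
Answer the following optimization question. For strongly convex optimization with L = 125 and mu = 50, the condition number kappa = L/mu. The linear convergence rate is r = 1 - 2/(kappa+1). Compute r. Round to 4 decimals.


Step 1: Compute the condition number.
kappa = L/mu = 125/50 = 2.5
Step 2: Compute the convergence rate.
r = 1 - 2/(kappa + 1) = 1 - 2*mu/(L + mu) = (L - mu)/(L + mu) = 75/175 = 0.4286


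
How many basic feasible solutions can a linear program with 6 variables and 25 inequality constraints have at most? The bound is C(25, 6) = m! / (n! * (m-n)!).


Each vertex corresponds to some choice of n active constraints out of m, so the number of vertices is at most C(m, n) = m! / (n!(m-n)!).
m = 25, n = 6
Numerator: 25 * 24 * 23 * 22 * 21 * 20
Denominator: 6! = 720
C(25, 6) = 177100


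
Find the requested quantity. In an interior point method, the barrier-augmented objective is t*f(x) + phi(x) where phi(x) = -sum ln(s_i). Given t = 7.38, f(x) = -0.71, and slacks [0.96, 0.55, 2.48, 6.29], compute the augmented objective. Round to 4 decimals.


Step 1: Compute log-barrier.
ln values: [-0.0408, -0.5978, 0.9083, 1.839]
phi = -(-0.0408 - 0.5978 + 0.9083 + 1.839) = -2.1086
Step 2: Compute augmented objective.
t*f(x) = 7.38*-0.71 = -5.2398
Total = -5.2398 - 2.1086 = -7.3484


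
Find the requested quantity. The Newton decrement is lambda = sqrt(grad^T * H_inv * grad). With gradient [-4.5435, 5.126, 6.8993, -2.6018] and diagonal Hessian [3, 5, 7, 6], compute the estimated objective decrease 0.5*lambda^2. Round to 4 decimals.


Step 1: H is diagonal, so H^(-1) * g = [-1.5145, 1.0252, 0.9856, -0.4336].
Step 2: g^T H^(-1) g = sum_i g_i^2 / H_ii
  = (-4.5435)^2/3 + (5.126)^2/5 + (6.8993)^2/7 + (-2.6018)^2/6
  = 6.8811 + 5.2552 + 6.8 + 1.1282 = 20.0646
Step 3: Objective decrease = 0.5 * g^T H^(-1) g = 10.0323


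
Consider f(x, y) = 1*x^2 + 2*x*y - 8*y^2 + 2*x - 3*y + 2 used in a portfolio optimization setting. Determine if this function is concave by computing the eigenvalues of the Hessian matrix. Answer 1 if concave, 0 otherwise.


The Hessian of f(x,y) = 1*x^2 + 2*x*y - 8*y^2 + 2*x - 3*y + 2 is:
H = [[2, 2], [2, -16]]
Trace = 2 - 16 = -14
Determinant = 2*-16 - (2)^2 = -36
Discriminant = (-14)^2 - 4*-36 = 340.0
Eigenvalues: lambda_1 = -16.2195, lambda_2 = 2.2195
The function is not concave.

0


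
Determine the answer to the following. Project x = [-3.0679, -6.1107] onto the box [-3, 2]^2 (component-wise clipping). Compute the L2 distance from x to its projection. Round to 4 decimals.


Project each component onto [-3, 2].
clip(-3.0679) = -3.0, clip(-6.1107) = -3.0
Projection = [-3.0, -3.0]
Squared diffs: [0.0046, 9.6765]
Distance = sqrt(9.6811) = 3.1114


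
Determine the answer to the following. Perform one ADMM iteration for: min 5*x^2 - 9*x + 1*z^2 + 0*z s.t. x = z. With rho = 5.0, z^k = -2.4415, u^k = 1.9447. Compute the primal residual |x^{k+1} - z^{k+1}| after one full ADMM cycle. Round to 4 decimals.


ADMM iteration with rho = 5.0, z^k = -2.4415, u^k = 1.9447
Step 1: x-update.
Minimize 5*x^2 - 9*x + (5.0/2)*(x + 2.4415 + 1.9447)^2
FOC: (2*5 + 5.0)*x = 9 + 5.0*(-2.4415 - 1.9447)
x^{k+1} = -0.8621
Step 2: z-update.
Minimize 1*z^2 + 0*z + (5.0/2)*(-0.8621 - z + 1.9447)^2
FOC: (2*1 + 5.0)*z = 0 + 5.0*(-0.8621 + 1.9447)
z^{k+1} = 0.7733
Step 3: u-update.
u^{k+1} = 1.9447 - 0.8621 - 0.7733 = 0.3093
Step 4: Primal residual = |-0.8621 - 0.7733| = 1.6354


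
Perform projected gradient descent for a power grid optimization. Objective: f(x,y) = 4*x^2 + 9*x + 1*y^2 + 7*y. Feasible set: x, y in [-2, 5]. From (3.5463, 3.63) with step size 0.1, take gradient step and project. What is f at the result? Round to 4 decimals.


Step 1: Compute gradient at (3.5463, 3.63).
grad_x = 2*4*3.5463 + 9 = 37.3704
grad_y = 2*1*3.63 + 7 = 14.26
Step 2: Gradient step.
x_raw = 3.5463 - 0.1*37.3704 = -0.1907
y_raw = 3.63 - 0.1*14.26 = 2.204
Step 3: Project onto [-2, 5].
x_proj = clip(-0.1907) = -0.1907
y_proj = clip(2.204) = 2.204
Step 4: Evaluate f.
f(-0.1907, 2.204) = 18.7145


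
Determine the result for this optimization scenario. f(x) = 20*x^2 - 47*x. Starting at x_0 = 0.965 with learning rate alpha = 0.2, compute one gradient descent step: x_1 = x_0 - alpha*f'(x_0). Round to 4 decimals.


We compute the gradient at x_0 and apply the update.
f'(x) = 40*x - 47
f'(0.965) = 40*0.965 - 47 = -8.4
x_1 = 0.965 - 0.2*-8.4 = 2.645


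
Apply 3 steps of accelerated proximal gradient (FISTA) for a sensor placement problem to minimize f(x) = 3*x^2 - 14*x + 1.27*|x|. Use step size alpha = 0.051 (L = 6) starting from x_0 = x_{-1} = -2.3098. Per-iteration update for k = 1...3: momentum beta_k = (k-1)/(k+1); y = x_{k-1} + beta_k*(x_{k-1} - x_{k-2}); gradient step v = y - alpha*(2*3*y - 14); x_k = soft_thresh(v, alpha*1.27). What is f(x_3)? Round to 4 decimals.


FISTA on f(x) = 3*x^2 - 14*x + 1.27*|x|
L = 6, alpha = 0.051
Iteration 1: beta = 0.0, y = -2.3098 + 0.0*(-2.3098 + 2.3098) = -2.3098
  grad(y) = -27.8588, v = y - alpha*grad = -0.889
  prox(v) = soft_thresh(-0.889, 0.0648) = -0.8242
Iteration 2: beta = 0.3333, y = -0.8242 + 0.3333*(-0.8242 + 2.3098) = -0.329
  grad(y) = -15.9742, v = y - alpha*grad = 0.4856
  prox(v) = soft_thresh(0.4856, 0.0648) = 0.4209
Iteration 3: beta = 0.5, y = 0.4209 + 0.5*(0.4209 + 0.8242) = 1.0434
  grad(y) = -7.7394, v = y - alpha*grad = 1.4381
  prox(v) = soft_thresh(1.4381, 0.0648) = 1.3734
f(x_3) = 3*1.3734^2 - 14*1.3734 + 1.27*|1.3734| = -11.8246


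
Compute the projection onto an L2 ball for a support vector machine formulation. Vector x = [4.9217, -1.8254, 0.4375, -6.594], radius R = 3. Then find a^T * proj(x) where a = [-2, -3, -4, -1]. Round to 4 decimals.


Step 1: Compute ||x|| (intermediates to 6 decimals).
||x|| = sqrt(4.9217^2 + (-1.8254)^2 + 0.4375^2 + (-6.594)^2) = 8.439636
Step 2: Project.
Since ||x|| > R, scale = R/||x|| = 3/8.439636 = 0.355466, proj(x) = scale * x
proj(x) = [1.749497, -0.648868, 0.155516, -2.343943]
Step 3: Dot product.
a^T * proj(x) = -2*1.749497 - 3*(-0.648868) - 4*0.155516 - 1*(-2.343943) = 0.1695


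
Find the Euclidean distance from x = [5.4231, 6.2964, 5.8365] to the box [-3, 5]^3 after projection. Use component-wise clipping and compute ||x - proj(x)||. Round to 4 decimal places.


Project each component onto [-3, 5].
clip(5.4231) = 5.0, clip(6.2964) = 5.0, clip(5.8365) = 5.0
Projection = [5.0, 5.0, 5.0]
Squared diffs: [0.179, 1.6807, 0.6997]
Distance = sqrt(2.5594) = 1.5998


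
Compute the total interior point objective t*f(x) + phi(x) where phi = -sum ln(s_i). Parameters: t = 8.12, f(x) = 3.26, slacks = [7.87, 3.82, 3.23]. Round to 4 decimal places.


Step 1: Compute log-barrier.
ln values: [2.0631, 1.3403, 1.1725]
phi = -(2.0631 + 1.3403 + 1.1725) = -4.5758
Step 2: Compute augmented objective.
t*f(x) = 8.12*3.26 = 26.4712
Total = 26.4712 - 4.5758 = 21.8954


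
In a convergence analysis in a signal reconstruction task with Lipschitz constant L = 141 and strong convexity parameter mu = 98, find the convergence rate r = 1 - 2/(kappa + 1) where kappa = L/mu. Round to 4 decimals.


Step 1: Compute the condition number.
kappa = L/mu = 141/98 = 1.4388
Step 2: Compute the convergence rate.
r = 1 - 2/(kappa + 1) = 1 - 2*mu/(L + mu) = (L - mu)/(L + mu) = 43/239 = 0.1799


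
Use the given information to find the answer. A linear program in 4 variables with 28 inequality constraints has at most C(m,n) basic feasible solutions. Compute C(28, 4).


Each vertex corresponds to some choice of n active constraints out of m, so the number of vertices is at most C(m, n) = m! / (n!(m-n)!).
m = 28, n = 4
Numerator: 28 * 27 * 26 * 25
Denominator: 4! = 24
C(28, 4) = 20475


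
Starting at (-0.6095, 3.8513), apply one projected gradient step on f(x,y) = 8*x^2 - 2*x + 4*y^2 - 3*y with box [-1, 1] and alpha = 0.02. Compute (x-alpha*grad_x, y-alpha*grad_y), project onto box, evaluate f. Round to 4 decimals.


Step 1: Compute gradient at (-0.6095, 3.8513).
grad_x = 2*8*-0.6095 - 2 = -11.752
grad_y = 2*4*3.8513 - 3 = 27.8104
Step 2: Gradient step.
x_raw = -0.6095 - 0.02*-11.752 = -0.3745
y_raw = 3.8513 - 0.02*27.8104 = 3.2951
Step 3: Project onto [-1, 1].
x_proj = clip(-0.3745) = -0.3745
y_proj = clip(3.2951) = 1.0
Step 4: Evaluate f.
f(-0.3745, 1.0) = 2.8707


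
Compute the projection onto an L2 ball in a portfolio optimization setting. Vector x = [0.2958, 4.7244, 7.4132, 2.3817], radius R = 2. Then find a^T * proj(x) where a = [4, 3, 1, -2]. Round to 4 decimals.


Step 1: Compute ||x|| (intermediates to 6 decimals).
||x|| = sqrt(0.2958^2 + 4.7244^2 + 7.4132^2 + 2.3817^2) = 9.112381
Step 2: Project.
Since ||x|| > R, scale = R/||x|| = 2/9.112381 = 0.219482, proj(x) = scale * x
proj(x) = [0.064923, 1.036921, 1.627064, 0.52274]
Step 3: Dot product.
a^T * proj(x) = 4*0.064923 + 3*1.036921 + 1*1.627064 - 2*0.52274 = 3.952


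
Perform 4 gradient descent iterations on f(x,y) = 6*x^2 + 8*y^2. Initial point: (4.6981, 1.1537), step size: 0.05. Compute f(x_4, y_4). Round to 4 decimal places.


Gradient descent on f(x,y) = 6*x^2 + 8*y^2.
Starting point: (4.6981, 1.1537), alpha = 0.05
Step 1: grad_x = 2*6*4.6981 = 56.3772, grad_y = 2*8*1.1537 = 18.4592
  x_1 = 4.6981 - 0.05*56.3772 = 1.8792
  y_1 = 1.1537 - 0.05*18.4592 = 0.2307
Step 2: grad_x = 2*6*1.8792 = 22.5509, grad_y = 2*8*0.2307 = 3.6918
  x_2 = 1.8792 - 0.05*22.5509 = 0.7517
  y_2 = 0.2307 - 0.05*3.6918 = 0.0461
Step 3: grad_x = 2*6*0.7517 = 9.0204, grad_y = 2*8*0.0461 = 0.7384
  x_3 = 0.7517 - 0.05*9.0204 = 0.3007
  y_3 = 0.0461 - 0.05*0.7384 = 0.0092
Step 4: grad_x = 2*6*0.3007 = 3.6081, grad_y = 2*8*0.0092 = 0.1477
  x_4 = 0.3007 - 0.05*3.6081 = 0.1203
  y_4 = 0.0092 - 0.05*0.1477 = 0.0018
f(0.1203, 0.0018) = 6*0.1203^2 + 8*0.0018^2 = 0.0868


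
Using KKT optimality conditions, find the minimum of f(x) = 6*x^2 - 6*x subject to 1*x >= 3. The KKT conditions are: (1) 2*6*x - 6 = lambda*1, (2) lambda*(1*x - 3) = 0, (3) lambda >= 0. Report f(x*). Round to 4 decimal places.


Step 1: Try lambda = 0 (constraint inactive).
x_unc = 6/(2*6) = 0.5
Check: 1*0.5 = 0.5 < 3 -- violated!
Step 2: Constraint must be active: 1*x = 3
x* = 3/1 = 3.0
lambda = (2*6*3.0 - 6)/1 = 30.0
Step 3: Compute optimal value.
f(x*) = 6*3.0^2 - 6*3.0 = 36.0


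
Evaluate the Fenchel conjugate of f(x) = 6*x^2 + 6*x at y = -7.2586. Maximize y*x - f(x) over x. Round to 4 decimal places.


f*(y) = sup_x {y*x - a*x^2 - b*x} = sup_x {(y-b)*x - a*x^2}
FOC: (y - b) - 2a*x = 0 => x* = (y - b)/(2a)
x* = (-7.2586 - 6)/(2*6) = -1.1049
f*(-7.2586) = (y-b)^2/(4a) = (-7.2586 - 6)^2/(4*6)
= 175.7905/24 = 7.3246


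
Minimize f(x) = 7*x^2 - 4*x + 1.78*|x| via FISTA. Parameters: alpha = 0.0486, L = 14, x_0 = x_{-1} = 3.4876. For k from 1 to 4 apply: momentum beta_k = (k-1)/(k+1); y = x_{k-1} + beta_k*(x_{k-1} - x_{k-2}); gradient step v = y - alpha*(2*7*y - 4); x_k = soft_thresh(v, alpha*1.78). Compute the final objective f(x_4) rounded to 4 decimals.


FISTA on f(x) = 7*x^2 - 4*x + 1.78*|x|
L = 14, alpha = 0.0486
Iteration 1: beta = 0.0, y = 3.4876 + 0.0*(3.4876 - 3.4876) = 3.4876
  grad(y) = 44.8264, v = y - alpha*grad = 1.309
  prox(v) = soft_thresh(1.309, 0.0865) = 1.2225
Iteration 2: beta = 0.3333, y = 1.2225 + 0.3333*(1.2225 - 3.4876) = 0.4675
  grad(y) = 2.5451, v = y - alpha*grad = 0.3438
  prox(v) = soft_thresh(0.3438, 0.0865) = 0.2573
Iteration 3: beta = 0.5, y = 0.2573 + 0.5*(0.2573 - 1.2225) = -0.2253
  grad(y) = -7.1543, v = y - alpha*grad = 0.1224
  prox(v) = soft_thresh(0.1224, 0.0865) = 0.0359
Iteration 4: beta = 0.6, y = 0.0359 + 0.6*(0.0359 - 0.2573) = -0.097
  grad(y) = -5.3576, v = y - alpha*grad = 0.1634
  prox(v) = soft_thresh(0.1634, 0.0865) = 0.0769
f(x_4) = 7*0.0769^2 - 4*0.0769 + 1.78*|0.0769| = -0.1293


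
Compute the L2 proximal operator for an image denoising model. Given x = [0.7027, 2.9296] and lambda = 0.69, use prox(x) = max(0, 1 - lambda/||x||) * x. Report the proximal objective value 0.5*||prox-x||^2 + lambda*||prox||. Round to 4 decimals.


Step 1: Compute ||x||.
||x|| = 3.0127
Step 2: Compute scaling factor.
scale = max(0, 1 - 0.69/3.0127) = 0.771
Step 3: prox(x) = [0.5418, 2.2586]
||prox(x)|| = 2.3227
Step 4: Proximal objective.
0.5*||prox-x||^2 = 0.2381
lambda*||prox|| = 1.6027
Total = 1.8407


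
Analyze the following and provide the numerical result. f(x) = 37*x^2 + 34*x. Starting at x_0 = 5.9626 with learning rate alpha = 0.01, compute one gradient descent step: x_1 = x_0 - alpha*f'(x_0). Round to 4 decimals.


We compute the gradient at x_0 and apply the update.
f'(x) = 74*x + 34
f'(5.9626) = 74*5.9626 + 34 = 475.2324
x_1 = 5.9626 - 0.01*475.2324 = 1.2103


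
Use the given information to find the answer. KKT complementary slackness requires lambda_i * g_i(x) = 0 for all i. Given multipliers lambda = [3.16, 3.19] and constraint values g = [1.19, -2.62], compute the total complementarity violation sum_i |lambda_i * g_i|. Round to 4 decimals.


KKT complementary slackness check:
lambda_1 * g_1 = 3.16 * 1.19 = 3.7604
lambda_2 * g_2 = 3.19 * -2.62 = -8.3578
Total violation = 3.7604 + 8.3578 = 12.1182


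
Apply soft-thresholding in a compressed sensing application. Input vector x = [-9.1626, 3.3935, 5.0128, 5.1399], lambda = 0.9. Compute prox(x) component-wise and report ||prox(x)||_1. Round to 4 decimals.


Soft-thresholding with lambda = 0.9:
prox(-9.1626) = sign(-9.1626)*max(|-9.1626| - 0.9, 0) = -8.2626
prox(3.3935) = sign(3.3935)*max(|3.3935| - 0.9, 0) = 2.4935
prox(5.0128) = sign(5.0128)*max(|5.0128| - 0.9, 0) = 4.1128
prox(5.1399) = sign(5.1399)*max(|5.1399| - 0.9, 0) = 4.2399
prox(x) = [-8.2626, 2.4935, 4.1128, 4.2399]
||prox(x)||_1 = 8.2626 + 2.4935 + 4.1128 + 4.2399 = 19.1088


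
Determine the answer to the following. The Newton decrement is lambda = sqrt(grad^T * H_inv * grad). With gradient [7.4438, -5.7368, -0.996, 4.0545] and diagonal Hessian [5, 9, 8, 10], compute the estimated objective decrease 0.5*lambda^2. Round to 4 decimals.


Step 1: H is diagonal, so H^(-1) * g = [1.4888, -0.6374, -0.1245, 0.4055].
Step 2: g^T H^(-1) g = sum_i g_i^2 / H_ii
  = (7.4438)^2/5 + (-5.7368)^2/9 + (-0.996)^2/8 + (4.0545)^2/10
  = 11.082 + 3.6568 + 0.124 + 1.6439 = 16.5067
Step 3: Objective decrease = 0.5 * g^T H^(-1) g = 8.2533


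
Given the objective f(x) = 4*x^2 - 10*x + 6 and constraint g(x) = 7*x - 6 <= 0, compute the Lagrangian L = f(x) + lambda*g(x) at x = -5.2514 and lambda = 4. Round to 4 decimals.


Step 1: Evaluate f(x).
f(-5.2514) = 4*(-5.2514)^2 - 10*(-5.2514) + 6 = 168.8228
Step 2: Evaluate g(x).
g(-5.2514) = 7*-5.2514 - 6 = -42.7598
Step 3: Compute Lagrangian.
L = 168.8228 + 4*-42.7598 = -2.2164


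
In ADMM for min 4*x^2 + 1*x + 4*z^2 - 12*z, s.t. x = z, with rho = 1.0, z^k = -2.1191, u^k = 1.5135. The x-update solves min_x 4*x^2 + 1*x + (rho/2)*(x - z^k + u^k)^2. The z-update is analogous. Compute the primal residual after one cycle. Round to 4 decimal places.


ADMM iteration with rho = 1.0, z^k = -2.1191, u^k = 1.5135
Step 1: x-update.
Minimize 4*x^2 + 1*x + (1.0/2)*(x + 2.1191 + 1.5135)^2
FOC: (2*4 + 1.0)*x = -1 + 1.0*(-2.1191 - 1.5135)
x^{k+1} = -0.5147
Step 2: z-update.
Minimize 4*z^2 - 12*z + (1.0/2)*(-0.5147 - z + 1.5135)^2
FOC: (2*4 + 1.0)*z = 12 + 1.0*(-0.5147 + 1.5135)
z^{k+1} = 1.4443
Step 3: u-update.
u^{k+1} = 1.5135 - 0.5147 - 1.4443 = -0.4455
Step 4: Primal residual = |-0.5147 - 1.4443| = 1.959


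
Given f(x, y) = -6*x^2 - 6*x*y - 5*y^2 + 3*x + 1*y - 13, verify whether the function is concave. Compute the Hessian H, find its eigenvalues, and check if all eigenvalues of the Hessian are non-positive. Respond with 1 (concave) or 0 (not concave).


The Hessian of f(x,y) = -6*x^2 - 6*x*y - 5*y^2 + 3*x + 1*y - 13 is:
H = [[-12, -6], [-6, -10]]
Trace = -12 - 10 = -22
Determinant = -12*-10 - (-6)^2 = 84
Discriminant = (-22)^2 - 4*84 = 148.0
Eigenvalues: lambda_1 = -17.0828, lambda_2 = -4.9172
The function is concave.

1


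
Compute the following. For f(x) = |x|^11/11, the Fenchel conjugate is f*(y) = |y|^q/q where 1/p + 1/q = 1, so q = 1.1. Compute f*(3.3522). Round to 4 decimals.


The conjugate exponent q satisfies 1/p + 1/q = 1.
p = 11, so q = 11/(11 - 1) = 1.1
|y|^q = 3.3522^1.1 = 3.7832
f*(3.3522) = 3.7832 / 1.1 = 3.4393


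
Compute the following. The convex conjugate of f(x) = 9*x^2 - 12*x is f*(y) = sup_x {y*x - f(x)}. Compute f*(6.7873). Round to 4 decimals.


f*(y) = sup_x {y*x - a*x^2 - b*x} = sup_x {(y-b)*x - a*x^2}
FOC: (y - b) - 2a*x = 0 => x* = (y - b)/(2a)
x* = (6.7873 + 12)/(2*9) = 1.0437
f*(6.7873) = (y-b)^2/(4a) = (6.7873 + 12)^2/(4*9)
= 352.9626/36 = 9.8045


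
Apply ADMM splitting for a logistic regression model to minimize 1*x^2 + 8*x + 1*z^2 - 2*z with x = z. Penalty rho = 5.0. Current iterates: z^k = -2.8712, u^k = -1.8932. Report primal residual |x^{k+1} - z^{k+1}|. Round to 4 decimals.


ADMM iteration with rho = 5.0, z^k = -2.8712, u^k = -1.8932
Step 1: x-update.
Minimize 1*x^2 + 8*x + (5.0/2)*(x + 2.8712 - 1.8932)^2
FOC: (2*1 + 5.0)*x = -8 + 5.0*(-2.8712 + 1.8932)
x^{k+1} = -1.8414
Step 2: z-update.
Minimize 1*z^2 - 2*z + (5.0/2)*(-1.8414 - z - 1.8932)^2
FOC: (2*1 + 5.0)*z = 2 + 5.0*(-1.8414 - 1.8932)
z^{k+1} = -2.3819
Step 3: u-update.
u^{k+1} = -1.8932 - 1.8414 + 2.3819 = -1.3528
Step 4: Primal residual = |-1.8414 + 2.3819| = 0.5404


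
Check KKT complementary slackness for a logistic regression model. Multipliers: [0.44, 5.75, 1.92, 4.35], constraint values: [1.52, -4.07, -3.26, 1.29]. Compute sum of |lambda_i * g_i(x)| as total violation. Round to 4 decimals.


KKT complementary slackness check:
lambda_1 * g_1 = 0.44 * 1.52 = 0.6688
lambda_2 * g_2 = 5.75 * -4.07 = -23.4025
lambda_3 * g_3 = 1.92 * -3.26 = -6.2592
lambda_4 * g_4 = 4.35 * 1.29 = 5.6115
Total violation = 0.6688 + 23.4025 + 6.2592 + 5.6115 = 35.942


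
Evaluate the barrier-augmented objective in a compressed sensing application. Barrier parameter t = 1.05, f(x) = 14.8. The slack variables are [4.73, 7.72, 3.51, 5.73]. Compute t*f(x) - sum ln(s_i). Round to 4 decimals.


Step 1: Compute log-barrier.
ln values: [1.5539, 2.0438, 1.2556, 1.7457]
phi = -(1.5539 + 2.0438 + 1.2556 + 1.7457) = -6.5991
Step 2: Compute augmented objective.
t*f(x) = 1.05*14.8 = 15.54
Total = 15.54 - 6.5991 = 8.9409


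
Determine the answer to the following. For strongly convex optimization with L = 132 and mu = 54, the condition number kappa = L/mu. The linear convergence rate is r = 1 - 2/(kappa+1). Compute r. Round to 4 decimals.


Step 1: Compute the condition number.
kappa = L/mu = 132/54 = 2.4444
Step 2: Compute the convergence rate.
r = 1 - 2/(kappa + 1) = 1 - 2*mu/(L + mu) = (L - mu)/(L + mu) = 78/186 = 0.4194


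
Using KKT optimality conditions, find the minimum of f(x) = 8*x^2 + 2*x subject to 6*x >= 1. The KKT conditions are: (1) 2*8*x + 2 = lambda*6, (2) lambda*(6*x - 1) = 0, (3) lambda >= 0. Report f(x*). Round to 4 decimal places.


Step 1: Try lambda = 0 (constraint inactive).
x_unc = -2/(2*8) = -0.125
Check: 6*-0.125 = -0.75 < 1 -- violated!
Step 2: Constraint must be active: 6*x = 1
x* = 1/6 = 0.1667 (rounded; the exact value 1/6 is used below)
lambda = (2*8*(1/6) + 2)/6 = 0.7778
Step 3: Compute optimal value.
f(x*) = 8*(1/6)^2 + 2*(1/6) = 0.5556


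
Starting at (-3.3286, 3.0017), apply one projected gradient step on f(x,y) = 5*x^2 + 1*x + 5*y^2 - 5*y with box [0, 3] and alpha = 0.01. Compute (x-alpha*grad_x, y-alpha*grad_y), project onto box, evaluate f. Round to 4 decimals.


Step 1: Compute gradient at (-3.3286, 3.0017).
grad_x = 2*5*-3.3286 + 1 = -32.286
grad_y = 2*5*3.0017 - 5 = 25.017
Step 2: Gradient step.
x_raw = -3.3286 - 0.01*-32.286 = -3.0057
y_raw = 3.0017 - 0.01*25.017 = 2.7515
Step 3: Project onto [0, 3].
x_proj = clip(-3.0057) = 0.0
y_proj = clip(2.7515) = 2.7515
Step 4: Evaluate f.
f(0.0, 2.7515) = 24.0969


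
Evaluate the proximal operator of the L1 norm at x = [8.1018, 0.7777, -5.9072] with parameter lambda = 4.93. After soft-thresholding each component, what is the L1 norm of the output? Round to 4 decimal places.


Soft-thresholding with lambda = 4.93:
prox(8.1018) = sign(8.1018)*max(|8.1018| - 4.93, 0) = 3.1718
prox(0.7777) = sign(0.7777)*max(|0.7777| - 4.93, 0) = 0.0
prox(-5.9072) = sign(-5.9072)*max(|-5.9072| - 4.93, 0) = -0.9772
prox(x) = [3.1718, 0.0, -0.9772]
||prox(x)||_1 = 3.1718 + 0.0 + 0.9772 = 4.149


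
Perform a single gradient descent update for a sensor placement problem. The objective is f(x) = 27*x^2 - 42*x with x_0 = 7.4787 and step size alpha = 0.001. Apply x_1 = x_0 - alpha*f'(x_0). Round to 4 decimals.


We compute the gradient at x_0 and apply the update.
f'(x) = 54*x - 42
f'(7.4787) = 54*7.4787 - 42 = 361.8498
x_1 = 7.4787 - 0.001*361.8498 = 7.1169


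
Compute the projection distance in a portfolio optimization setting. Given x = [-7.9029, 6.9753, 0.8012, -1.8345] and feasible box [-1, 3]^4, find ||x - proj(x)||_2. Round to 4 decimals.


Project each component onto [-1, 3].
clip(-7.9029) = -1.0, clip(6.9753) = 3.0, clip(0.8012) = 0.8012, clip(-1.8345) = -1.0
Projection = [-1.0, 3.0, 0.8012, -1.0]
Squared diffs: [47.65, 15.803, 0.0, 0.6964]
Distance = sqrt(64.1494) = 8.0093


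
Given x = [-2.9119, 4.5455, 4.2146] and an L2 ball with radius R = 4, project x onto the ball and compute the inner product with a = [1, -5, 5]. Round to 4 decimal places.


Step 1: Compute ||x|| (intermediates to 6 decimals).
||x|| = sqrt((-2.9119)^2 + 4.5455^2 + 4.2146^2) = 6.848619
Step 2: Project.
Since ||x|| > R, scale = R/||x|| = 4/6.848619 = 0.584059, proj(x) = scale * x
proj(x) = [-1.700721, 2.65484, 2.461575]
Step 3: Dot product.
a^T * proj(x) = 1*(-1.700721) - 5*2.65484 + 5*2.461575 = -2.667


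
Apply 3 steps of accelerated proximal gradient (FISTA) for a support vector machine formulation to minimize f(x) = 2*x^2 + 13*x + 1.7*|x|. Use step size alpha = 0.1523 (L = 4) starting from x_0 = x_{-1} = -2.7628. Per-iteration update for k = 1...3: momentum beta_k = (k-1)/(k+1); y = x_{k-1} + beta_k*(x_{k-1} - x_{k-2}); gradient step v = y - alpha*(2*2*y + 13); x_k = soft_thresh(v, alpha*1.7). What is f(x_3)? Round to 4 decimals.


FISTA on f(x) = 2*x^2 + 13*x + 1.7*|x|
L = 4, alpha = 0.1523
Iteration 1: beta = 0.0, y = -2.7628 + 0.0*(-2.7628 + 2.7628) = -2.7628
  grad(y) = 1.9488, v = y - alpha*grad = -3.0596
  prox(v) = soft_thresh(-3.0596, 0.2589) = -2.8007
Iteration 2: beta = 0.3333, y = -2.8007 + 0.3333*(-2.8007 + 2.7628) = -2.8133
  grad(y) = 1.7467, v = y - alpha*grad = -3.0793
  prox(v) = soft_thresh(-3.0793, 0.2589) = -2.8204
Iteration 3: beta = 0.5, y = -2.8204 + 0.5*(-2.8204 + 2.8007) = -2.8303
  grad(y) = 1.6788, v = y - alpha*grad = -3.086
  prox(v) = soft_thresh(-3.086, 0.2589) = -2.8271
f(x_3) = 2*(-2.8271)^2 + 13*(-2.8271) + 1.7*|-2.8271| = -15.9612
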